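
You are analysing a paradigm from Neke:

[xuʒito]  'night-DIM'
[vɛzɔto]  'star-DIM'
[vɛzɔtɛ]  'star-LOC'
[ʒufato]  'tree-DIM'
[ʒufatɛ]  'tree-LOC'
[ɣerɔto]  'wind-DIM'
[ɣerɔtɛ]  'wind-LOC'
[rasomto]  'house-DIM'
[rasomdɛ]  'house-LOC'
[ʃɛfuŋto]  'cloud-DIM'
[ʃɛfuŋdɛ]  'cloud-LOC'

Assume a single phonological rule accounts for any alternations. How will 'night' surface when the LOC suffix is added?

[xuʒitɛ]

The LOC morpheme has two allomorphs, [-dɛ] and [-tɛ].
The DIM suffix, which begins with [t], is invariant after every stem; so [t] is not altered by any rule here.
So the underlying form is /-dɛ/, and voiced stops become voiceless after a vowel.
After 'night', which ends in a vowel, the suffix surfaces as [-tɛ], giving [xuʒitɛ].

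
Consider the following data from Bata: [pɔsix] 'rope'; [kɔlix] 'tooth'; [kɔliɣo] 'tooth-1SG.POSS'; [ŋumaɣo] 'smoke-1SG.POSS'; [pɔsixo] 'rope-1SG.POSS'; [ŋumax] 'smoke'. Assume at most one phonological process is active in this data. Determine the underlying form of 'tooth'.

The root 'tooth' surfaces as [kɔliɣo] and [kɔlix], with a stem-final [ɣ] ~ [x] alternation.
If /x/ were underlying and a rule turned it into [ɣ] before the 1SG.POSS suffix, 'rope' would also alternate; but it has [x] in both [pɔsixo] and [pɔsix].
So /ɣ/ is underlying, and a rule of word-final obstruent devoicing — voiced obstruents become voiceless word-finally — gives [x].
Hence 'tooth' is /kɔliɣ/ underlyingly.

/kɔliɣ/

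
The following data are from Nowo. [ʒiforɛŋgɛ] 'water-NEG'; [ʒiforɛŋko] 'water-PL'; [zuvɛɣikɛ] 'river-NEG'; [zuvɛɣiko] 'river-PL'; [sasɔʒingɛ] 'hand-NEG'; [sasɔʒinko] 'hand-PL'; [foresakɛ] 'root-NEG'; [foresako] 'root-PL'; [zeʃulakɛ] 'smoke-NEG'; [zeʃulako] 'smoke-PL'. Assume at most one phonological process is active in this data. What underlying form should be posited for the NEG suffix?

The NEG morpheme has two allomorphs, [-gɛ] and [-kɛ].
By contrast the PL suffix keeps its initial [k] throughout — that segment must be underlying.
The NEG suffix is therefore /-gɛ/ underlyingly, with post-vocalic devoicing: voiced stops become voiceless after a vowel.

/-gɛ/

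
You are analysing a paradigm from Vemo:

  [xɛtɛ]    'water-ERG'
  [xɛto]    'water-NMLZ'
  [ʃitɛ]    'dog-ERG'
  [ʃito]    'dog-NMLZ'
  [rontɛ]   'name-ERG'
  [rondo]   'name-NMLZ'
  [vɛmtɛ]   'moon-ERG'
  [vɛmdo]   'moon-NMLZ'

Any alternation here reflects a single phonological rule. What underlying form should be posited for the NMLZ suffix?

/-do/

The NMLZ suffix surfaces as [-do] and [-to], depending on the final segment of the stem.
The ERG suffix, which begins with [t], is invariant after every stem; so [t] is not altered by any rule here.
The NMLZ suffix is therefore /-do/ underlyingly, with post-vocalic devoicing: voiced stops become voiceless after a vowel.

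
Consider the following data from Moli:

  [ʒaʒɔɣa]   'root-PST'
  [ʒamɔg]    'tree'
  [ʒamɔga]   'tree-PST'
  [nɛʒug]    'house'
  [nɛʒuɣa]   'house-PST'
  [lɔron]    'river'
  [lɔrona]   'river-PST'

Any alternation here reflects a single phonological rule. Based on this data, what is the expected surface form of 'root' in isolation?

In [nɛʒug] and [nɛʒuɣa] the final segment of 'house' alternates: [g] ~ [ɣ].
But 'tree' keeps [g] in both environments ([ʒamɔg], [ʒamɔga]), so there is no rule changing /g/ to [ɣ] before the PST suffix.
The alternation reflects word-final hardening: voiced fricatives become stops word-finally. /ɣ/ is underlying.
The one attested form of 'root', [ʒaʒɔɣa], shows underlying /ʒaʒɔɣ/. Applying the same rule word-finally gives [ʒaʒɔg].

[ʒaʒɔg]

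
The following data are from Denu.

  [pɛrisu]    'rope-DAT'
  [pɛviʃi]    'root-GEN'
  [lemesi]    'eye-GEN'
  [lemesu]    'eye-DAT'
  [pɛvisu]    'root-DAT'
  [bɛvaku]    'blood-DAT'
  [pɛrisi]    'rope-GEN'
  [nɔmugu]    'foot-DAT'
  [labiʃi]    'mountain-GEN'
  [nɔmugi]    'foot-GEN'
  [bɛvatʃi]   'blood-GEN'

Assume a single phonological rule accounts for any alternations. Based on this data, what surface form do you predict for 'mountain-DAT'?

The stem for 'root' ends in [ʃ] in [pɛviʃi] but [s] in [pɛvisu].
The stem 'rope' ([pɛrisi], [pɛrisu]) shows [s] unchanged in both environments, so [s] cannot be basic with [ʃ] derived before the GEN suffix.
The alternation reflects depalatalization: palato-alveolar /tʃ/ and /ʃ/ become [k] and [s] when no front vowel follows. /ʃ/ is underlying.
From [labiʃi] the stem 'mountain' is /labiʃ/; when no front vowel follows this yields [labisu].

[labisu]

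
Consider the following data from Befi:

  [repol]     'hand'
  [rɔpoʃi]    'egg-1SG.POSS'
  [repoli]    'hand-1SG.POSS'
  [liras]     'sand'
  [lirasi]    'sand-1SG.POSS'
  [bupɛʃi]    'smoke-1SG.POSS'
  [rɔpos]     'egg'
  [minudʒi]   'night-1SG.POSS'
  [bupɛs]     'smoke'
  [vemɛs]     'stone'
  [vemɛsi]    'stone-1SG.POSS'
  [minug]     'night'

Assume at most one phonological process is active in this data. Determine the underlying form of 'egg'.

The stem for 'egg' ends in [s] in [rɔpos] but [ʃ] in [rɔpoʃi].
Compare 'stone', with invariant [s] in [vemɛs] and [vemɛsi]: an analysis with underlying /s/ and a rule producing [ʃ] before the 1SG.POSS suffix would wrongly predict alternation here too.
The underlying segment must be /ʃ/; palato-alveolar /dʒ/ and /ʃ/ become [g] and [s] when no front vowel follows, yielding [s] there.
So 'egg' = /rɔpoʃ/.

/rɔpoʃ/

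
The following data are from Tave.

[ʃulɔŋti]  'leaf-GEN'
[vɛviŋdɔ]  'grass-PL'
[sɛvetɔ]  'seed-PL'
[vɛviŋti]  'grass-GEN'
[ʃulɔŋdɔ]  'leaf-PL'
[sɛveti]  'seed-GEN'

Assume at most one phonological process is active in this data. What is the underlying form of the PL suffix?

The PL suffix surfaces as [-dɔ] and [-tɔ], depending on the final segment of the stem.
The GEN suffix, which begins with [t], is invariant after every stem; so [t] is not altered by any rule here.
The PL suffix is therefore /-dɔ/ underlyingly, with post-vocalic devoicing: voiced stops become voiceless after a vowel.

/-dɔ/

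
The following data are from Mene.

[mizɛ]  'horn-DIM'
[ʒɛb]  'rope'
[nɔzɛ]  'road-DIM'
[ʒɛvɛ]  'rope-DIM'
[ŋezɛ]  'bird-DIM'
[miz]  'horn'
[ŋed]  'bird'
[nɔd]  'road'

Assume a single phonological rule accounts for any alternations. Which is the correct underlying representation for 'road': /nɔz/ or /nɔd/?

The root 'road' surfaces as [nɔd] and [nɔzɛ], with a stem-final [d] ~ [z] alternation.
Compare 'horn', with invariant [z] in [miz] and [mizɛ]: an analysis with underlying /z/ and a rule producing [d] in isolation would wrongly predict alternation here too.
The underlying segment must be /d/; voiced stops become fricatives between vowels, yielding [z] there.

/nɔd/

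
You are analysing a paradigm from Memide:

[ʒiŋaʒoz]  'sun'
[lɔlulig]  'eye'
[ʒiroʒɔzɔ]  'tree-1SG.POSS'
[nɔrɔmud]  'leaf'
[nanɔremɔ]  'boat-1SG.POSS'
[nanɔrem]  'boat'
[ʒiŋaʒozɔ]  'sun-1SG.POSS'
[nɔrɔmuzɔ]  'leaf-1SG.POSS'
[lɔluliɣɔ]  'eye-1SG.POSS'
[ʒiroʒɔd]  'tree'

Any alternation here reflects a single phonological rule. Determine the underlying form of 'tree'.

The root 'tree' surfaces as [ʒiroʒɔd] and [ʒiroʒɔzɔ], with a stem-final [d] ~ [z] alternation.
The stem 'sun' ([ʒiŋaʒoz], [ʒiŋaʒozɔ]) shows [z] unchanged in both environments, so [z] cannot be basic with [d] derived in isolation.
The underlying segment must be /d/; voiced stops become fricatives between vowels, yielding [z] there.
So 'tree' = /ʒiroʒɔd/.

/ʒiroʒɔd/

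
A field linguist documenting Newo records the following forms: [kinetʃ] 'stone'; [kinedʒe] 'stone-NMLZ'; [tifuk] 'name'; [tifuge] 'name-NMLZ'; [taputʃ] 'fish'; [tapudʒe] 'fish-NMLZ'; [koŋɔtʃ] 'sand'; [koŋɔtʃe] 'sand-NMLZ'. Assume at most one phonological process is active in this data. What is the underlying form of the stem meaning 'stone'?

The stem for 'stone' ends in [tʃ] in [kinetʃ] but [dʒ] in [kinedʒe].
The stem 'sand' ([koŋɔtʃ], [koŋɔtʃe]) shows [tʃ] unchanged in both environments, so [tʃ] cannot be basic with [dʒ] derived before the NMLZ suffix.
Therefore /dʒ/ is basic and [tʃ] is derived by word-final obstruent devoicing (voiced obstruents become voiceless word-finally).

/kinedʒ/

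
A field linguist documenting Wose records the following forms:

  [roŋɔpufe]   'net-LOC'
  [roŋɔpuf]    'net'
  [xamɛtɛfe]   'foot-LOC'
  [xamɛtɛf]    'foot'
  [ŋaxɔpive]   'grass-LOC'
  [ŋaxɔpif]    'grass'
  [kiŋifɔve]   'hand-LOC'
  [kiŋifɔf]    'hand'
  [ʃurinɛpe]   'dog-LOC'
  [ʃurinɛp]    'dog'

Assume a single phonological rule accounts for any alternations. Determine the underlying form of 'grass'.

The root 'grass' surfaces as [ŋaxɔpive] and [ŋaxɔpif], with a stem-final [v] ~ [f] alternation.
But 'foot' keeps [f] in both environments ([xamɛtɛfe], [xamɛtɛf]), so there is no rule changing /f/ to [v] before the LOC suffix.
The alternation reflects word-final obstruent devoicing: voiced obstruents become voiceless word-finally. /v/ is underlying.
The underlying form of 'grass' is therefore /ŋaxɔpiv/.

/ŋaxɔpiv/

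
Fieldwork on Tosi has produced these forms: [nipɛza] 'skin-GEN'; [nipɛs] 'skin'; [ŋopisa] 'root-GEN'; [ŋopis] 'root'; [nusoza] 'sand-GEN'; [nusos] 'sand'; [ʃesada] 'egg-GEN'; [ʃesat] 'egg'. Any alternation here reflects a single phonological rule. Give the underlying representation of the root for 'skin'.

/nipɛz/

'skin' shows [z] ~ [s] at the end of the stem ([nipɛza] vs [nipɛs]).
The stem 'root' ([ŋopisa], [ŋopis]) shows [s] unchanged in both environments, so [s] cannot be basic with [z] derived before the GEN suffix.
The alternation reflects word-final obstruent devoicing: voiced obstruents become voiceless word-finally. /z/ is underlying.
The underlying form of 'skin' is therefore /nipɛz/.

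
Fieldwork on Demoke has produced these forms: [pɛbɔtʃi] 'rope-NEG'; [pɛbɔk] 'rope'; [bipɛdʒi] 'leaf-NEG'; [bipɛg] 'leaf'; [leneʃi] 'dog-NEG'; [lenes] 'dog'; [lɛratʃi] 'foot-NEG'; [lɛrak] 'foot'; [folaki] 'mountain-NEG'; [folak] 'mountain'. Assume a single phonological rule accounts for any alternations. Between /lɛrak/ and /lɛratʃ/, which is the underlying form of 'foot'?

'foot' shows [tʃ] ~ [k] at the end of the stem ([lɛratʃi] vs [lɛrak]).
Compare 'mountain', with invariant [k] in [folaki] and [folak]: an analysis with underlying /k/ and a rule producing [tʃ] before the NEG suffix would wrongly predict alternation here too.
The underlying segment must be /tʃ/; palato-alveolar /tʃ/, /dʒ/ and /ʃ/ become [k], [g] and [s] when no front vowel follows, yielding [k] there.

/lɛratʃ/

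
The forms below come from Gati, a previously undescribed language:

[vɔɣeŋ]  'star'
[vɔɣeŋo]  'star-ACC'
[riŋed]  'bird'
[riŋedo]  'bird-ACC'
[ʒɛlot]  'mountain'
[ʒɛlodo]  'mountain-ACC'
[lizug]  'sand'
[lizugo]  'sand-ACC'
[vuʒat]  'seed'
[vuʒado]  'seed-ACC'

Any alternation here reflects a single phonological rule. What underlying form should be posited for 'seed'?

/vuʒat/

'seed' shows [t] ~ [d] at the end of the stem ([vuʒat] vs [vuʒado]).
But 'bird' keeps [d] in both environments ([riŋed], [riŋedo]), so there is no rule changing /d/ to [t] in isolation.
The underlying segment must be /t/; voiceless stops become voiced between vowels, yielding [d] there.
Hence 'seed' is /vuʒat/ underlyingly.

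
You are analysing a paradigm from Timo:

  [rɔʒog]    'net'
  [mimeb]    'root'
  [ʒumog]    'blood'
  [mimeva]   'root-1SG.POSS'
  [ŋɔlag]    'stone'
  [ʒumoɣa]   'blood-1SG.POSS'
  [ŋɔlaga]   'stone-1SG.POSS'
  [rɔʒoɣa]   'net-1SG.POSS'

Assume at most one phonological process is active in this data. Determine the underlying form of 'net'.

/rɔʒoɣ/

In [rɔʒog] and [rɔʒoɣa] the final segment of 'net' alternates: [g] ~ [ɣ].
Compare 'stone', with invariant [g] in [ŋɔlag] and [ŋɔlaga]: an analysis with underlying /g/ and a rule producing [ɣ] before the 1SG.POSS suffix would wrongly predict alternation here too.
So /ɣ/ is underlying, and a rule of word-final hardening — voiced fricatives become stops word-finally — gives [g].
Hence 'net' is /rɔʒoɣ/ underlyingly.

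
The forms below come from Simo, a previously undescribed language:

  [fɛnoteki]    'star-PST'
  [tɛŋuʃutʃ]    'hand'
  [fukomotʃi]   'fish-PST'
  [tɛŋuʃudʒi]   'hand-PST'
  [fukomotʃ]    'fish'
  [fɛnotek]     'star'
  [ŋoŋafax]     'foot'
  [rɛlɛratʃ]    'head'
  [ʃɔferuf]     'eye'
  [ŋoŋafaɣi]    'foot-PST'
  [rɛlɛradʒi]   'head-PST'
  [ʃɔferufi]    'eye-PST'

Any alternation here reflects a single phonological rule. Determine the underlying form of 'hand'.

The stem for 'hand' ends in [tʃ] in [tɛŋuʃutʃ] but [dʒ] in [tɛŋuʃudʒi].
Compare 'fish', with invariant [tʃ] in [fukomotʃ] and [fukomotʃi]: an analysis with underlying /tʃ/ and a rule producing [dʒ] before the PST suffix would wrongly predict alternation here too.
The alternation reflects word-final obstruent devoicing: voiced obstruents become voiceless word-finally. /dʒ/ is underlying.

/tɛŋuʃudʒ/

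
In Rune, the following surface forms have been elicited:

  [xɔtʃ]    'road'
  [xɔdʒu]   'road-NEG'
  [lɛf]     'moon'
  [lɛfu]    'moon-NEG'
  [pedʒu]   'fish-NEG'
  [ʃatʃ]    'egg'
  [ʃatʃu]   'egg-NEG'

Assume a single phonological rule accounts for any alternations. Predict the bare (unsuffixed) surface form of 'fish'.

[petʃ]

In [xɔtʃ] and [xɔdʒu] the final segment of 'road' alternates: [tʃ] ~ [dʒ].
The stem 'egg' ([ʃatʃ], [ʃatʃu]) shows [tʃ] unchanged in both environments, so [tʃ] cannot be basic with [dʒ] derived before the NEG suffix.
The alternation reflects word-final obstruent devoicing: voiced obstruents become voiceless word-finally. /dʒ/ is underlying.
From [pedʒu] the stem 'fish' is /pedʒ/; word-finally this yields [petʃ].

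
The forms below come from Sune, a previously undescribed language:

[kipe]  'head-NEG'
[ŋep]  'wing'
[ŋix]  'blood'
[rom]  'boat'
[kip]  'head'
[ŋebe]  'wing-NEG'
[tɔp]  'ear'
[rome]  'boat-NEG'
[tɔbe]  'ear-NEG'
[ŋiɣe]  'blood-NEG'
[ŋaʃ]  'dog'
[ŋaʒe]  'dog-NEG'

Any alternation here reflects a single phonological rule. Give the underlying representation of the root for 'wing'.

The root 'wing' surfaces as [ŋep] and [ŋebe], with a stem-final [p] ~ [b] alternation.
The stem 'head' ([kip], [kipe]) shows [p] unchanged in both environments, so [p] cannot be basic with [b] derived before the NEG suffix.
The alternation reflects word-final obstruent devoicing: voiced obstruents become voiceless word-finally. /b/ is underlying.
So 'wing' = /ŋeb/.

/ŋeb/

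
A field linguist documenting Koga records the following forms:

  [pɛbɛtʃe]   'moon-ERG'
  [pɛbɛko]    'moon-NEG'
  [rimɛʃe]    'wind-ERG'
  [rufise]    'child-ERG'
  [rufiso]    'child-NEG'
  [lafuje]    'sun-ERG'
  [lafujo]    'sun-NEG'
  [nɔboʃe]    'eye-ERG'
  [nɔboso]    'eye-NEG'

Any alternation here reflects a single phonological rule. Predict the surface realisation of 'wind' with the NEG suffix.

[rimɛso]

'eye' shows [ʃ] ~ [s] at the end of the stem ([nɔboʃe] vs [nɔboso]).
Compare 'child', with invariant [s] in [rufise] and [rufiso]: an analysis with underlying /s/ and a rule producing [ʃ] before the ERG suffix would wrongly predict alternation here too.
The underlying segment must be /ʃ/; palato-alveolar /tʃ/ and /ʃ/ become [k] and [s] when no front vowel follows, yielding [s] there.
From [rimɛʃe] the stem 'wind' is /rimɛʃ/; when no front vowel follows this yields [rimɛso].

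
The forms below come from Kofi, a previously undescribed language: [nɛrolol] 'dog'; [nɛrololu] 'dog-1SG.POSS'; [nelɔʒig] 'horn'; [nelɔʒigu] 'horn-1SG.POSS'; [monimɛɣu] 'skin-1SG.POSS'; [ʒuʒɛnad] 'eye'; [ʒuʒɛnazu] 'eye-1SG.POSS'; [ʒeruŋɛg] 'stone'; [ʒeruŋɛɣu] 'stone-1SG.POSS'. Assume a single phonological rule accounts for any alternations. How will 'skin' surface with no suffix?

[monimɛg]

The stem for 'stone' ends in [g] in [ʒeruŋɛg] but [ɣ] in [ʒeruŋɛɣu].
Compare 'horn', with invariant [g] in [nelɔʒig] and [nelɔʒigu]: an analysis with underlying /g/ and a rule producing [ɣ] before the 1SG.POSS suffix would wrongly predict alternation here too.
The alternation reflects word-final hardening: voiced fricatives become stops word-finally. /ɣ/ is underlying.
From [monimɛɣu] the stem 'skin' is /monimɛɣ/; word-finally this yields [monimɛg].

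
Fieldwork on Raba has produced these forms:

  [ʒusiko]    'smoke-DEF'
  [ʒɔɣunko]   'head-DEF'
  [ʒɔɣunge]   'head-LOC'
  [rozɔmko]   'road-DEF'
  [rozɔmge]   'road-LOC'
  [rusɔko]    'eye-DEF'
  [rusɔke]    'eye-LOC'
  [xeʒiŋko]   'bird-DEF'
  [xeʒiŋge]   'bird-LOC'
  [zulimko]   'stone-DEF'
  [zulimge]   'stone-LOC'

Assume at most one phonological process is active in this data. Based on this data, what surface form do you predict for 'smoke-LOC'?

The LOC suffix surfaces as [-ge] and [-ke], depending on the final segment of the stem.
By contrast the DEF suffix keeps its initial [k] throughout — that segment must be underlying.
The LOC suffix is therefore /-ge/ underlyingly, with post-vocalic devoicing: voiced stops become voiceless after a vowel.
After 'smoke', which ends in a vowel, the suffix surfaces as [-ke], giving [ʒusike].

[ʒusike]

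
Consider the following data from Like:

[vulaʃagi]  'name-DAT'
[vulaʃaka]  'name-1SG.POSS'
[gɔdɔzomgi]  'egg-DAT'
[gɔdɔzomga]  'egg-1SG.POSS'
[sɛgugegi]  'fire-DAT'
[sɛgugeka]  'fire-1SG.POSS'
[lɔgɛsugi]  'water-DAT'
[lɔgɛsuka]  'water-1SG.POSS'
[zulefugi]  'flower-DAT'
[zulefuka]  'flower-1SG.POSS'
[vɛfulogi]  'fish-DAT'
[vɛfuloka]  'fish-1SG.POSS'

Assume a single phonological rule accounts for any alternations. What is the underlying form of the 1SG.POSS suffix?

/-ka/

The 1SG.POSS suffix surfaces as [-ga] and [-ka], depending on the final segment of the stem.
By contrast the DAT suffix keeps its initial [g] throughout — that segment must be underlying.
So the underlying form is /-ka/, and voiceless stops become voiced after a nasal.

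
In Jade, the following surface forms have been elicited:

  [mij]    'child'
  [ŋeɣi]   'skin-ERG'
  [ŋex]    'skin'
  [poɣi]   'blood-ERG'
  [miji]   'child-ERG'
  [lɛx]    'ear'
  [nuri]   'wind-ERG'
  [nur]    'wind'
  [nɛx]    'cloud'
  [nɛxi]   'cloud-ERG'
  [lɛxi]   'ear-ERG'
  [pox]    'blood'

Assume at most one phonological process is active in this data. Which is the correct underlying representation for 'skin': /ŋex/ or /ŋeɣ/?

/ŋeɣ/

The root 'skin' surfaces as [ŋeɣi] and [ŋex], with a stem-final [ɣ] ~ [x] alternation.
If /x/ were underlying and a rule turned it into [ɣ] before the ERG suffix, 'ear' would also alternate; but it has [x] in both [lɛxi] and [lɛx].
So /ɣ/ is underlying, and a rule of word-final obstruent devoicing — voiced obstruents become voiceless word-finally — gives [x].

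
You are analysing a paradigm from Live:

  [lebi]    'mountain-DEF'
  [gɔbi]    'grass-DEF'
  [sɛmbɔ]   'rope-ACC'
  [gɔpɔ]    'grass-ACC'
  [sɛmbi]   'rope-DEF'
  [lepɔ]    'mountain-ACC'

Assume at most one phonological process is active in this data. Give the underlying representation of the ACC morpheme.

The ACC suffix surfaces as [-bɔ] and [-pɔ], depending on the final segment of the stem.
By contrast the DEF suffix keeps its initial [b] throughout — that segment must be underlying.
The ACC suffix is therefore /-pɔ/ underlyingly, with post-nasal voicing: voiceless stops become voiced after a nasal.

/-pɔ/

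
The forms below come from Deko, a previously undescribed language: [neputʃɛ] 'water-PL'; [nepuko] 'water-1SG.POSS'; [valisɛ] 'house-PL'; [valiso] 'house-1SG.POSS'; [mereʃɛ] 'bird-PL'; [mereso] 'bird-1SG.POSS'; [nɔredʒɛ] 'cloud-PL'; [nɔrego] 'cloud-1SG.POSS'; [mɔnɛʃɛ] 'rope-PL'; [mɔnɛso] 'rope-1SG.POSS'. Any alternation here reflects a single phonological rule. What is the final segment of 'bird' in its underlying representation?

/ʃ/

'bird' shows [ʃ] ~ [s] at the end of the stem ([mereʃɛ] vs [mereso]).
But 'house' keeps [s] in both environments ([valisɛ], [valiso]), so there is no rule changing /s/ to [ʃ] before the PL suffix.
The alternation reflects depalatalization: palato-alveolar /tʃ/, /dʒ/ and /ʃ/ become [k], [g] and [s] when no front vowel follows. /ʃ/ is underlying.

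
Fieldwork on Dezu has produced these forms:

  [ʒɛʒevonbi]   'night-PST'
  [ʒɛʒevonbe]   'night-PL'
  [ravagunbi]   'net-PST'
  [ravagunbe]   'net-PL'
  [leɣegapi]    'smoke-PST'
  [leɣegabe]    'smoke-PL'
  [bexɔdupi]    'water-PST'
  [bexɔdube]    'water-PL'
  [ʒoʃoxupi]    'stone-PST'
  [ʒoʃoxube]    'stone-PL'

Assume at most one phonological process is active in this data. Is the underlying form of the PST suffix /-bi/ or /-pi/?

/-pi/

The PST suffix surfaces as [-bi] and [-pi], depending on the final segment of the stem.
The PL suffix, which begins with [b], is invariant after every stem; so [b] is not altered by any rule here.
So the underlying form is /-pi/, and voiceless stops become voiced after a nasal.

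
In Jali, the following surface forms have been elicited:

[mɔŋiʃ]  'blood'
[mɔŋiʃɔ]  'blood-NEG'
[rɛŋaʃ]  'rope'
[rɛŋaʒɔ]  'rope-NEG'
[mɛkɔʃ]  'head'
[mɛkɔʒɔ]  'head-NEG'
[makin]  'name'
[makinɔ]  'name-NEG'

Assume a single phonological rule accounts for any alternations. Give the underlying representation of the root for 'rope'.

/rɛŋaʒ/

In [rɛŋaʃ] and [rɛŋaʒɔ] the final segment of 'rope' alternates: [ʃ] ~ [ʒ].
If /ʃ/ were underlying and a rule turned it into [ʒ] before the NEG suffix, 'blood' would also alternate; but it has [ʃ] in both [mɔŋiʃ] and [mɔŋiʃɔ].
Therefore /ʒ/ is basic and [ʃ] is derived by word-final obstruent devoicing (voiced obstruents become voiceless word-finally).
So 'rope' = /rɛŋaʒ/.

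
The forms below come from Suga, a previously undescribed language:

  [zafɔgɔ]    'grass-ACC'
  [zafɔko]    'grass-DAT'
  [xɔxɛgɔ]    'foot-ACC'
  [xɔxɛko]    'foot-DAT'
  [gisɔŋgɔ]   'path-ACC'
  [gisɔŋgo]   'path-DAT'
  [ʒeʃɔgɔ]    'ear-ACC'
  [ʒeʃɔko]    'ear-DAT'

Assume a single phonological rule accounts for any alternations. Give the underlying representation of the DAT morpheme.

/-ko/

The DAT suffix surfaces as [-go] and [-ko], depending on the final segment of the stem.
The ACC suffix, which begins with [g], is invariant after every stem; so [g] is not altered by any rule here.
The DAT suffix is therefore /-ko/ underlyingly, with post-nasal voicing: voiceless stops become voiced after a nasal.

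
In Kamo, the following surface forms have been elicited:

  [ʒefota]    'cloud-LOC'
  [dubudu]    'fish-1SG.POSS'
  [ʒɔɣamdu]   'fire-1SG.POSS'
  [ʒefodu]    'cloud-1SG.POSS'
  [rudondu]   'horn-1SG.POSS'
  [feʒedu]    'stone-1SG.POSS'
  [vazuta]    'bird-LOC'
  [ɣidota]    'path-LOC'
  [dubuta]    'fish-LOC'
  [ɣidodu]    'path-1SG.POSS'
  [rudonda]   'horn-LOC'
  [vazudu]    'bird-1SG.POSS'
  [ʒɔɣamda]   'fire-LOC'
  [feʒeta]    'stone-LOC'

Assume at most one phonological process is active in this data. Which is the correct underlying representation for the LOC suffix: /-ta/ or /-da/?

The LOC suffix surfaces as [-da] and [-ta], depending on the final segment of the stem.
The 1SG.POSS suffix, which begins with [d], is invariant after every stem; so [d] is not altered by any rule here.
So the underlying form is /-ta/, and voiceless stops become voiced after a nasal.

/-ta/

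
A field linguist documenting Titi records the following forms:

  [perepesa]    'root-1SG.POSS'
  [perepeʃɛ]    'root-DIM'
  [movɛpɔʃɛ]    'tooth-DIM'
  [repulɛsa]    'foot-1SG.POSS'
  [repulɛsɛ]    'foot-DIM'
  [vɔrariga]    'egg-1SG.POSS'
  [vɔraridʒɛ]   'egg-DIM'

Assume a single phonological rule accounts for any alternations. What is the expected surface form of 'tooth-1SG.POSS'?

[movɛpɔsa]

The stem for 'root' ends in [s] in [perepesa] but [ʃ] in [perepeʃɛ].
Compare 'foot', with invariant [s] in [repulɛsa] and [repulɛsɛ]: an analysis with underlying /s/ and a rule producing [ʃ] before the DIM suffix would wrongly predict alternation here too.
Therefore /ʃ/ is basic and [s] is derived by depalatalization (palato-alveolar /dʒ/ and /ʃ/ become [g] and [s] when no front vowel follows).
The one attested form of 'tooth', [movɛpɔʃɛ], shows underlying /movɛpɔʃ/. Applying the same rule when no front vowel follows gives [movɛpɔsa].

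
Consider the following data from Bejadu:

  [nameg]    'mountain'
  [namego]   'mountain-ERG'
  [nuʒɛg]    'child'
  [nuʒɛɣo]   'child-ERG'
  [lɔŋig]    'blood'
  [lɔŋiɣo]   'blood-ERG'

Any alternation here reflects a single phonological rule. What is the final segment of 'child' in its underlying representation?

/ɣ/

'child' shows [g] ~ [ɣ] at the end of the stem ([nuʒɛg] vs [nuʒɛɣo]).
Compare 'mountain', with invariant [g] in [nameg] and [namego]: an analysis with underlying /g/ and a rule producing [ɣ] before the ERG suffix would wrongly predict alternation here too.
Therefore /ɣ/ is basic and [g] is derived by word-final hardening (voiced fricatives become stops word-finally).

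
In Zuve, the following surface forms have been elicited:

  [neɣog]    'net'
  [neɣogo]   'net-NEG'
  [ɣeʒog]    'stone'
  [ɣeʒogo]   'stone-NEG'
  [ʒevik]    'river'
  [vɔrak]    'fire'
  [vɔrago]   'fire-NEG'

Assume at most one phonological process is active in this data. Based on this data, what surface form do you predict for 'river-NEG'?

[ʒevigo]

In [vɔrak] and [vɔrago] the final segment of 'fire' alternates: [k] ~ [g].
If /g/ were underlying and a rule turned it into [k] in isolation, 'stone' would also alternate; but it has [g] in both [ɣeʒog] and [ɣeʒogo].
The alternation reflects intervocalic voicing: voiceless stops become voiced between vowels. /k/ is underlying.
The one attested form of 'river', [ʒevik], shows underlying /ʒevik/. Applying the same rule between vowels gives [ʒevigo].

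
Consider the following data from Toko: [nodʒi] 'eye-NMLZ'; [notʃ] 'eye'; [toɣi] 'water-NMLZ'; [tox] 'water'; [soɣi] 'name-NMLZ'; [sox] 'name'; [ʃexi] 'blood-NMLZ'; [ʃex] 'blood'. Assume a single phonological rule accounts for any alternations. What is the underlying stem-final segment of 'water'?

The root 'water' surfaces as [toɣi] and [tox], with a stem-final [ɣ] ~ [x] alternation.
Compare 'blood', with invariant [x] in [ʃexi] and [ʃex]: an analysis with underlying /x/ and a rule producing [ɣ] before the NMLZ suffix would wrongly predict alternation here too.
The underlying segment must be /ɣ/; voiced obstruents become voiceless word-finally, yielding [x] there.

/ɣ/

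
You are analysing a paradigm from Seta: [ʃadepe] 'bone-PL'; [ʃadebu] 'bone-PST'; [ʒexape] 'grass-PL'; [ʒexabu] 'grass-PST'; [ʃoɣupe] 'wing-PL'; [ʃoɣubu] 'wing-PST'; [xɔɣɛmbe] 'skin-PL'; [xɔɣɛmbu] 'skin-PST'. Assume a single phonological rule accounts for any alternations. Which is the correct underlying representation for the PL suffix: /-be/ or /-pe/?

/-pe/

The PL morpheme has two allomorphs, [-be] and [-pe].
The PST suffix, which begins with [b], is invariant after every stem; so [b] is not altered by any rule here.
The PL suffix is therefore /-pe/ underlyingly, with post-nasal voicing: voiceless stops become voiced after a nasal.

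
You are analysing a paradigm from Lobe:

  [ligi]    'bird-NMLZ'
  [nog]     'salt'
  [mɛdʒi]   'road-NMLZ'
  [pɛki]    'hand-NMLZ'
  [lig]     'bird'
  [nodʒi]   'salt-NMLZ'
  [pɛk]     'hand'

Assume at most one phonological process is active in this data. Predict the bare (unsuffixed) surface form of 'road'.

In [nodʒi] and [nog] the final segment of 'salt' alternates: [dʒ] ~ [g].
But 'bird' keeps [g] in both environments ([ligi], [lig]), so there is no rule changing /g/ to [dʒ] before the NMLZ suffix.
The underlying segment must be /dʒ/; palato-alveolar /dʒ/ becomes [g] when no front vowel follows, yielding [g] there.
The one attested form of 'road', [mɛdʒi], shows underlying /mɛdʒ/. Applying the same rule when no front vowel follows gives [mɛg].

[mɛg]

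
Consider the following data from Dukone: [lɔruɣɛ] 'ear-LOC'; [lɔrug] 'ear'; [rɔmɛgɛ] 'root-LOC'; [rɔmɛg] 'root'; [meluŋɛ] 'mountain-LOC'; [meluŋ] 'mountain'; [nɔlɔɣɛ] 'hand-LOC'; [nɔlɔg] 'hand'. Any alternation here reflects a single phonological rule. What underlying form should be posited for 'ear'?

/lɔruɣ/

'ear' shows [ɣ] ~ [g] at the end of the stem ([lɔruɣɛ] vs [lɔrug]).
Compare 'root', with invariant [g] in [rɔmɛgɛ] and [rɔmɛg]: an analysis with underlying /g/ and a rule producing [ɣ] before the LOC suffix would wrongly predict alternation here too.
So /ɣ/ is underlying, and a rule of word-final hardening — voiced fricatives become stops word-finally — gives [g].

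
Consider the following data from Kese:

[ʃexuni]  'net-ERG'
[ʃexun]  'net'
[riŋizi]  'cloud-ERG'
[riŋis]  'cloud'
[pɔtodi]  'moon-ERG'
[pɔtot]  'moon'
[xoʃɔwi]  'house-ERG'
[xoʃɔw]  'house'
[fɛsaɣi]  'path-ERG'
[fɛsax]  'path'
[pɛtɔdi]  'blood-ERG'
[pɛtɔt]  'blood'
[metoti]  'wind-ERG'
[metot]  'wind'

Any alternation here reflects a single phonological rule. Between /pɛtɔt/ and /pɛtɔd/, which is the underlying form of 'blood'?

/pɛtɔd/

In [pɛtɔdi] and [pɛtɔt] the final segment of 'blood' alternates: [d] ~ [t].
But 'wind' keeps [t] in both environments ([metoti], [metot]), so there is no rule changing /t/ to [d] before the ERG suffix.
Therefore /d/ is basic and [t] is derived by word-final obstruent devoicing (voiced obstruents become voiceless word-finally).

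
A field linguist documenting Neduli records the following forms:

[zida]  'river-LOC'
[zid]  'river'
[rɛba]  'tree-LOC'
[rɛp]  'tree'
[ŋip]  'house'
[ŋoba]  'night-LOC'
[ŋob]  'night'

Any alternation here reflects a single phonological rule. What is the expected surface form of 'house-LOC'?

The root 'tree' surfaces as [rɛba] and [rɛp], with a stem-final [b] ~ [p] alternation.
The stem 'night' ([ŋoba], [ŋob]) shows [b] unchanged in both environments, so [b] cannot be basic with [p] derived in isolation.
The alternation reflects intervocalic voicing: voiceless stops become voiced between vowels. /p/ is underlying.
From [ŋip] the stem 'house' is /ŋip/; between vowels this yields [ŋiba].

[ŋiba]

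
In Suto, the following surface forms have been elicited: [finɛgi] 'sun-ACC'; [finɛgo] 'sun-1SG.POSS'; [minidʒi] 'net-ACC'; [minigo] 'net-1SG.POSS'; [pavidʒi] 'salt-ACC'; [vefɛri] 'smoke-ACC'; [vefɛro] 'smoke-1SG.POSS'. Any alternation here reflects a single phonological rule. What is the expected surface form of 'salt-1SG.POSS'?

[pavigo]

'net' shows [dʒ] ~ [g] at the end of the stem ([minidʒi] vs [minigo]).
If /g/ were underlying and a rule turned it into [dʒ] before the ACC suffix, 'sun' would also alternate; but it has [g] in both [finɛgi] and [finɛgo].
The underlying segment must be /dʒ/; palato-alveolar /dʒ/ becomes [g] when no front vowel follows, yielding [g] there.
The one attested form of 'salt', [pavidʒi], shows underlying /pavidʒ/. Applying the same rule when no front vowel follows gives [pavigo].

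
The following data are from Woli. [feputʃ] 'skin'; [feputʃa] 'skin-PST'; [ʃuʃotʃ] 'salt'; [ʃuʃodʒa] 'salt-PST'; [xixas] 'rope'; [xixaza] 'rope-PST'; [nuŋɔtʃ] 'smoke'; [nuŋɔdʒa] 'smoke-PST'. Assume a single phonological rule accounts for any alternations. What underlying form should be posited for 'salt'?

'salt' shows [tʃ] ~ [dʒ] at the end of the stem ([ʃuʃotʃ] vs [ʃuʃodʒa]).
Compare 'skin', with invariant [tʃ] in [feputʃ] and [feputʃa]: an analysis with underlying /tʃ/ and a rule producing [dʒ] before the PST suffix would wrongly predict alternation here too.
The underlying segment must be /dʒ/; voiced obstruents become voiceless word-finally, yielding [tʃ] there.

/ʃuʃodʒ/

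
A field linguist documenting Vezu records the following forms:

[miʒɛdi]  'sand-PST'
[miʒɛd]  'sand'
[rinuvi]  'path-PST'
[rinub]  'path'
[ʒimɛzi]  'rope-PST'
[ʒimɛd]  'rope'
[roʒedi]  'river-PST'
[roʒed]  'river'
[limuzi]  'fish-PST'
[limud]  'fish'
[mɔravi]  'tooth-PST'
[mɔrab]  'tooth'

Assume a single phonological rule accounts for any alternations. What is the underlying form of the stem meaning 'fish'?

/limuz/

The root 'fish' surfaces as [limuzi] and [limud], with a stem-final [z] ~ [d] alternation.
If /d/ were underlying and a rule turned it into [z] before the PST suffix, 'sand' would also alternate; but it has [d] in both [miʒɛdi] and [miʒɛd].
The underlying segment must be /z/; voiced fricatives become stops word-finally, yielding [d] there.
The underlying form of 'fish' is therefore /limuz/.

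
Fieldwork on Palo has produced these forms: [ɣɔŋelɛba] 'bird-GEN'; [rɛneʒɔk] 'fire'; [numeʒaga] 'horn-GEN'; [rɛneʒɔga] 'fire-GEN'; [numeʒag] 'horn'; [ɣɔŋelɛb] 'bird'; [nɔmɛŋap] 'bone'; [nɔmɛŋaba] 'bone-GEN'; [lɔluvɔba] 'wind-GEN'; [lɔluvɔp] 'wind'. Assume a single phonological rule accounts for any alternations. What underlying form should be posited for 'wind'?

/lɔluvɔp/

The root 'wind' surfaces as [lɔluvɔp] and [lɔluvɔba], with a stem-final [p] ~ [b] alternation.
Compare 'bird', with invariant [b] in [ɣɔŋelɛb] and [ɣɔŋelɛba]: an analysis with underlying /b/ and a rule producing [p] in isolation would wrongly predict alternation here too.
The underlying segment must be /p/; voiceless stops become voiced between vowels, yielding [b] there.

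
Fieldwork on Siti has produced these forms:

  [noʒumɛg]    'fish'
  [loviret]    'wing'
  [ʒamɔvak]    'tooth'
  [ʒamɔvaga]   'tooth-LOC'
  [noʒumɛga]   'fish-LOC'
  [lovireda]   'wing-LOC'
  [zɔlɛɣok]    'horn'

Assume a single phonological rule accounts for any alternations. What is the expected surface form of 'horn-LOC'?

'tooth' shows [g] ~ [k] at the end of the stem ([ʒamɔvaga] vs [ʒamɔvak]).
Compare 'fish', with invariant [g] in [noʒumɛga] and [noʒumɛg]: an analysis with underlying /g/ and a rule producing [k] in isolation would wrongly predict alternation here too.
The alternation reflects intervocalic voicing: voiceless stops become voiced between vowels. /k/ is underlying.
From [zɔlɛɣok] the stem 'horn' is /zɔlɛɣok/; between vowels this yields [zɔlɛɣoga].

[zɔlɛɣoga]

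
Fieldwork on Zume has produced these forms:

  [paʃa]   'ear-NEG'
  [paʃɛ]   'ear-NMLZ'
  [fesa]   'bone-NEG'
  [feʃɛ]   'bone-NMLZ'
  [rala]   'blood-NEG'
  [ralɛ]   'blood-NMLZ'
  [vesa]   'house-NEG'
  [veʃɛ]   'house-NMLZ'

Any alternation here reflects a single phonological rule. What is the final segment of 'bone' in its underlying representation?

/s/

The root 'bone' surfaces as [fesa] and [feʃɛ], with a stem-final [s] ~ [ʃ] alternation.
If /ʃ/ were underlying and a rule turned it into [s] before the NEG suffix, 'ear' would also alternate; but it has [ʃ] in both [paʃa] and [paʃɛ].
The underlying segment must be /s/; /s/ becomes palato-alveolar [ʃ] before a front vowel, yielding [ʃ] there.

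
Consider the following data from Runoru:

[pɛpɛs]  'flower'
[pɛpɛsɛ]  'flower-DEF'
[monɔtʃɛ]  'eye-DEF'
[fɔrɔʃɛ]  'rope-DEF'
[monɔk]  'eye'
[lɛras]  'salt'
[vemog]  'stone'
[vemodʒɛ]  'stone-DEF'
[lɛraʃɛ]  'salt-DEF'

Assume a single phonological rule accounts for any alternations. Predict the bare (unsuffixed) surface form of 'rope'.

In [lɛras] and [lɛraʃɛ] the final segment of 'salt' alternates: [s] ~ [ʃ].
If /s/ were underlying and a rule turned it into [ʃ] before the DEF suffix, 'flower' would also alternate; but it has [s] in both [pɛpɛs] and [pɛpɛsɛ].
Therefore /ʃ/ is basic and [s] is derived by depalatalization (palato-alveolar /tʃ/, /dʒ/ and /ʃ/ become [k], [g] and [s] when no front vowel follows).
From [fɔrɔʃɛ] the stem 'rope' is /fɔrɔʃ/; when no front vowel follows this yields [fɔrɔs].

[fɔrɔs]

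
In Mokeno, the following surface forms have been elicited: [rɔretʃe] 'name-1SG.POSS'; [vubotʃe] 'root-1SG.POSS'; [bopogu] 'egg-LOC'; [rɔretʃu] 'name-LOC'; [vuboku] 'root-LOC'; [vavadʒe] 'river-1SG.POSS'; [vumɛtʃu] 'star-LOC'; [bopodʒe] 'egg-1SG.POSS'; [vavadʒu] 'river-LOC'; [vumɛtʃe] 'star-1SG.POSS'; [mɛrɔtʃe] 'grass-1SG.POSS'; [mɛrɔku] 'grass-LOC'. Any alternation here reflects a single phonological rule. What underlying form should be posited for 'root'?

/vubok/

The root 'root' surfaces as [vubotʃe] and [vuboku], with a stem-final [tʃ] ~ [k] alternation.
Compare 'name', with invariant [tʃ] in [rɔretʃe] and [rɔretʃu]: an analysis with underlying /tʃ/ and a rule producing [k] before the LOC suffix would wrongly predict alternation here too.
The underlying segment must be /k/; /k/ and /g/ become palato-alveolar [tʃ] and [dʒ] before a front vowel, yielding [tʃ] there.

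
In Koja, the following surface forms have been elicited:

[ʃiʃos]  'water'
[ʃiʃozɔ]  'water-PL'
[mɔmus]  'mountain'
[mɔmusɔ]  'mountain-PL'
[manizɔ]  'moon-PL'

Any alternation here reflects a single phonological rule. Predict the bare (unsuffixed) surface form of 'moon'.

[manis]

In [ʃiʃos] and [ʃiʃozɔ] the final segment of 'water' alternates: [s] ~ [z].
If /s/ were underlying and a rule turned it into [z] before the PL suffix, 'mountain' would also alternate; but it has [s] in both [mɔmus] and [mɔmusɔ].
The alternation reflects word-final obstruent devoicing: voiced obstruents become voiceless word-finally. /z/ is underlying.
The one attested form of 'moon', [manizɔ], shows underlying /maniz/. Applying the same rule word-finally gives [manis].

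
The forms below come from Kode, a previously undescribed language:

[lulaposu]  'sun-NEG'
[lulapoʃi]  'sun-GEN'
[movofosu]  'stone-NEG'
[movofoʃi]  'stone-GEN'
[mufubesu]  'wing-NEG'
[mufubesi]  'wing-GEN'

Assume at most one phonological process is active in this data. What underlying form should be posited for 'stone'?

The stem for 'stone' ends in [s] in [movofosu] but [ʃ] in [movofoʃi].
The stem 'wing' ([mufubesu], [mufubesi]) shows [s] unchanged in both environments, so [s] cannot be basic with [ʃ] derived before the GEN suffix.
The alternation reflects depalatalization: palato-alveolar /ʃ/ becomes [s] when no front vowel follows. /ʃ/ is underlying.

/movofoʃ/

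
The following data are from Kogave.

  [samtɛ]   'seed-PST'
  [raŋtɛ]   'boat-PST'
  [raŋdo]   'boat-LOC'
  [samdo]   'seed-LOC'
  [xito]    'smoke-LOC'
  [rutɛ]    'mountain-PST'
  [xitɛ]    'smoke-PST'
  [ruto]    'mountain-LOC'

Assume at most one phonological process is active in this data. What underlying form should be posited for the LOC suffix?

/-do/

The LOC morpheme has two allomorphs, [-do] and [-to].
By contrast the PST suffix keeps its initial [t] throughout — that segment must be underlying.
The LOC suffix is therefore /-do/ underlyingly, with post-vocalic devoicing: voiced stops become voiceless after a vowel.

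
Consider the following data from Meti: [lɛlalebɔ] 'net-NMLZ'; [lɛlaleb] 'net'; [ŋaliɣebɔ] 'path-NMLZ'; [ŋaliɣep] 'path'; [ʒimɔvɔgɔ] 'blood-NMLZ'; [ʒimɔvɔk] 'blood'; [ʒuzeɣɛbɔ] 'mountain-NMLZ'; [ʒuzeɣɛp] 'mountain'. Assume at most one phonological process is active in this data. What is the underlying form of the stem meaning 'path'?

The stem for 'path' ends in [b] in [ŋaliɣebɔ] but [p] in [ŋaliɣep].
Compare 'net', with invariant [b] in [lɛlalebɔ] and [lɛlaleb]: an analysis with underlying /b/ and a rule producing [p] in isolation would wrongly predict alternation here too.
The alternation reflects intervocalic voicing: voiceless stops become voiced between vowels. /p/ is underlying.
Hence 'path' is /ŋaliɣep/ underlyingly.

/ŋaliɣep/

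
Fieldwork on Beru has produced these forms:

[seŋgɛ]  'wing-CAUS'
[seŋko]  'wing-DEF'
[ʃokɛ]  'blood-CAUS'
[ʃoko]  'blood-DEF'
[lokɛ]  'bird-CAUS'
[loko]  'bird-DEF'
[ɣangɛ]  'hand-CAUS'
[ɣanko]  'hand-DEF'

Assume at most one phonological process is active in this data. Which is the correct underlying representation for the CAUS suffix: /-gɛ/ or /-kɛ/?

/-gɛ/

The CAUS suffix surfaces as [-gɛ] and [-kɛ], depending on the final segment of the stem.
By contrast the DEF suffix keeps its initial [k] throughout — that segment must be underlying.
The CAUS suffix is therefore /-gɛ/ underlyingly, with post-vocalic devoicing: voiced stops become voiceless after a vowel.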